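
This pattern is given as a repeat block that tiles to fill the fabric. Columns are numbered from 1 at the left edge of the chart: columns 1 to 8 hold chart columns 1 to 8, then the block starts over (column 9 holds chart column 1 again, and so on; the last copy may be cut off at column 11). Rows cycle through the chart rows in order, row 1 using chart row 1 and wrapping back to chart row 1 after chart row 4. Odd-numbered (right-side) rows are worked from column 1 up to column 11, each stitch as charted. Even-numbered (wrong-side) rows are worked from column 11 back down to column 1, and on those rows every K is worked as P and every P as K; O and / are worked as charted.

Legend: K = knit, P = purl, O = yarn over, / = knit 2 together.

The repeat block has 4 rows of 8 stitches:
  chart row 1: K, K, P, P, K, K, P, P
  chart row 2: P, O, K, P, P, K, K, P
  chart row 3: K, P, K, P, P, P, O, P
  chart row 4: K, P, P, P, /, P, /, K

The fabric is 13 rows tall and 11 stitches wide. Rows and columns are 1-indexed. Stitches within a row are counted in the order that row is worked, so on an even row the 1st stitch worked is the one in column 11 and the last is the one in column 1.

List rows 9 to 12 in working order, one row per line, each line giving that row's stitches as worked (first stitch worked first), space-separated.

Row 9: chart row 1, RS - tile across columns 1-11 and work as-is.
Row 10: chart row 2, WS - tiled (columns 1-11): P O K P P K K P P O K; work from column 11 back to 1 with K<->P swapped.
Row 11: chart row 3, RS - tile across columns 1-11 and work as-is.
Row 12: chart row 4, WS - tiled (columns 1-11): K P P P / P / K K P P; work from column 11 back to 1 with K<->P swapped.

Result:
K K P P K K P P K K P
P O K K P P K K P O K
K P K P P P O P K P K
K K P P / K / K K K P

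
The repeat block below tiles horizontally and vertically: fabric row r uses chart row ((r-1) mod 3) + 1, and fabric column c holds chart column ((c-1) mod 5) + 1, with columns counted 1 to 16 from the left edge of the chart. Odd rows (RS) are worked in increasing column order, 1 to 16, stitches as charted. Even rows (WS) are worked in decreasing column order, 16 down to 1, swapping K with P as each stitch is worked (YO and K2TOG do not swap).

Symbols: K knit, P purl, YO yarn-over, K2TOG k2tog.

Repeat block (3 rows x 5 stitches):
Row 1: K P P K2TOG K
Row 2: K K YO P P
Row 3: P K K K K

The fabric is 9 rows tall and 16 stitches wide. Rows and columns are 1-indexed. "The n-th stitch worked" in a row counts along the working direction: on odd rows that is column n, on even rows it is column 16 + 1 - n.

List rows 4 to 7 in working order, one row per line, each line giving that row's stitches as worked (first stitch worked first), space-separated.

Result:
P P K2TOG K K P P K2TOG K K P P K2TOG K K P
K K YO P P K K YO P P K K YO P P K
K P P P P K P P P P K P P P P K
K P P K2TOG K K P P K2TOG K K P P K2TOG K K

Derivation:
Row 4: chart row 1, WS - tiled (columns 1-16): K P P K2TOG K K P P K2TOG K K P P K2TOG K K; work from column 16 back to 1 with K<->P swapped.
Row 5: chart row 2, RS - tile across columns 1-16 and work as-is.
Row 6: chart row 3, WS - tiled (columns 1-16): P K K K K P K K K K P K K K K P; work from column 16 back to 1 with K<->P swapped.
Row 7: chart row 1, RS - tile across columns 1-16 and work as-is.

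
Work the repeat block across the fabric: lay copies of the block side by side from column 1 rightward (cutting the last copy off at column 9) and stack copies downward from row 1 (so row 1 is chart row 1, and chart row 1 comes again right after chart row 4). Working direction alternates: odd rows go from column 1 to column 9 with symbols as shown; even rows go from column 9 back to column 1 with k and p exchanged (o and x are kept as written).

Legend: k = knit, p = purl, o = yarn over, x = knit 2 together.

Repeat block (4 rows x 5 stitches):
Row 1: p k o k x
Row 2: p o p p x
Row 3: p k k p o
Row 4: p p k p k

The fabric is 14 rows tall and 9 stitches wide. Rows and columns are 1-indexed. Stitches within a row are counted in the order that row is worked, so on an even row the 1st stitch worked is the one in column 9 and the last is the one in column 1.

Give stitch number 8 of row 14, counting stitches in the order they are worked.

Row 14: (14-1) mod 4 = 1, so use chart row 2. Even row -> WS.
Chart row 2 tiled across columns 1-9: p o p p x p o p p
Wrong side: read the tiled row from column 9 down to 1 and exchange k with p (leave o, x).
Row 14 as worked: k k o k x k k o k
The 8th stitch worked is o.

== STITCH ==
o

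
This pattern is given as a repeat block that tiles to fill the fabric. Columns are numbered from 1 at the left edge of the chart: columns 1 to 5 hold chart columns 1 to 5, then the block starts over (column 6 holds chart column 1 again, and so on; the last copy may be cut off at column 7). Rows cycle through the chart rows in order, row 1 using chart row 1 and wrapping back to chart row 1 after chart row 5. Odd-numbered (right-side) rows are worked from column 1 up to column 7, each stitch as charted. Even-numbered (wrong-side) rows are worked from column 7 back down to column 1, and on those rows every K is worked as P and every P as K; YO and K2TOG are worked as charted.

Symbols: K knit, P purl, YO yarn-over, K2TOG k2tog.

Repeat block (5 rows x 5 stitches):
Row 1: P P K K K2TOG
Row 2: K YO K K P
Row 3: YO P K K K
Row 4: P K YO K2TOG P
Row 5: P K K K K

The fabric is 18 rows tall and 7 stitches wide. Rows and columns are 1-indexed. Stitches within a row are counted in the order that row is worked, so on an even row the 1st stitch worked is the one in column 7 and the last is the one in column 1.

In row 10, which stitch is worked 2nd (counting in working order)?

Stitch:
K

Derivation:
Row 10 uses chart row ((10-1) mod 5)+1 = 5. Row 10 is even, so WS.
Chart row 5 tiled across columns 1-7: P K K K K P K
Wrong side: read the tiled row from column 7 down to 1 and exchange K with P (leave YO, K2TOG).
Row 10 as worked: P K P P P P K
Counting 2 along the worked row gives K.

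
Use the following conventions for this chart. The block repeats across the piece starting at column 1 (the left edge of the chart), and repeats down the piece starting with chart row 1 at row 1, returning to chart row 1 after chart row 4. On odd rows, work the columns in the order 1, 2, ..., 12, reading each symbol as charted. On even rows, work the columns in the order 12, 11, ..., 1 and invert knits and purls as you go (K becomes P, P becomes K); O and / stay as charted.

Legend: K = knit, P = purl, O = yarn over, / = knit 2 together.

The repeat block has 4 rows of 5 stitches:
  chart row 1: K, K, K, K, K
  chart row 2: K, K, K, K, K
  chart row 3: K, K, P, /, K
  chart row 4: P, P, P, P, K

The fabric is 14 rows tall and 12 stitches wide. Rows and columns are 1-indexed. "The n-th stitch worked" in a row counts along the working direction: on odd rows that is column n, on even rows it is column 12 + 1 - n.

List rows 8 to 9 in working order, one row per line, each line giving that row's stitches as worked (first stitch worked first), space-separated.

Row 8: chart row 4, WS - tiled (columns 1-12): P P P P K P P P P K P P; work from column 12 back to 1 with K<->P swapped.
Row 9: chart row 1, RS - tile across columns 1-12 and work as-is.

Rows as worked:
K K P K K K K P K K K K
K K K K K K K K K K K K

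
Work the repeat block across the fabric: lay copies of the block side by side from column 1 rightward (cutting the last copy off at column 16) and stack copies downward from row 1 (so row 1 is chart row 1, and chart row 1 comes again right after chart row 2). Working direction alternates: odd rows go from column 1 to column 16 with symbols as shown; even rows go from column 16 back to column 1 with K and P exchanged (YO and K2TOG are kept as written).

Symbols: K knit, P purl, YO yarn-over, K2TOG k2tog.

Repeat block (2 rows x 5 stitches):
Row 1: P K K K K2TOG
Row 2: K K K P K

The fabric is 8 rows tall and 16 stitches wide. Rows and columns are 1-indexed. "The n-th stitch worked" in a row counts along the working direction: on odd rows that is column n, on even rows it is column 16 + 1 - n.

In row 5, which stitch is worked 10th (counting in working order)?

Result:
K2TOG

Derivation:
Row 5: (5-1) mod 2 = 0, so use chart row 1. Odd row -> RS.
Chart row 1 tiled across columns 1-16: P K K K K2TOG P K K K K2TOG P K K K K2TOG P
RS row: no reversal, no swap; stitch n worked = column n.
Stitch 10 in working order -> K2TOG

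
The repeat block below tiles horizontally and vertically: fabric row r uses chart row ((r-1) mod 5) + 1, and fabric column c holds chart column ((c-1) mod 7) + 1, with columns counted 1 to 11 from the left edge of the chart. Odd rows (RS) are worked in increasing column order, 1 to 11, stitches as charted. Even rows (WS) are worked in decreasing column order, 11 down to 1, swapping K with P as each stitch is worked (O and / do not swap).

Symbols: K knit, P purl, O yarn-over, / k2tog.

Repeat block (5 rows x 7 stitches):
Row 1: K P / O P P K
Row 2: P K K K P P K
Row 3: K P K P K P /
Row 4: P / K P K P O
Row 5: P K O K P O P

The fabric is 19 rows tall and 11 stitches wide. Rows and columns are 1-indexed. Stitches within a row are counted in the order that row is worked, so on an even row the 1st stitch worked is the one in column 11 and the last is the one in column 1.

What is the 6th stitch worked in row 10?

Row 10 uses chart row ((10-1) mod 5)+1 = 5. Row 10 is even, so WS.
Chart row 5 tiled across columns 1-11: P K O K P O P P K O K
WS row: flip the tiled sequence (start at column 11) and apply K<->P; O and / stay.
Row 10 as worked: P O P K K O K P O P K
Counting 6 along the worked row gives O.

Result:
O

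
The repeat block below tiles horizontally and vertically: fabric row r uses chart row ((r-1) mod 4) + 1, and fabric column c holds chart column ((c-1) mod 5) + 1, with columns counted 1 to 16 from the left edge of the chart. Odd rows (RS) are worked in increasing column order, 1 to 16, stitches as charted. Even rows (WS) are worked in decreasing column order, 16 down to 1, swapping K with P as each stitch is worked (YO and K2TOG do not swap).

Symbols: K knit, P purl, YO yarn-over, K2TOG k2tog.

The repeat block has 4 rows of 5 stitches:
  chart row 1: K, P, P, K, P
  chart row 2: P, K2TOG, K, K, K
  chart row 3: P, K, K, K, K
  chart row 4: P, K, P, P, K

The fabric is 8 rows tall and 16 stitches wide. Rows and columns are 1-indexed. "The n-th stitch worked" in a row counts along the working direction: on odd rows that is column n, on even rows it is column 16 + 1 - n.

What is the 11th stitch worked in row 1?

Stitch:
K

Derivation:
Row 1: (1-1) mod 4 = 0, so use chart row 1. Odd row -> RS.
Chart row 1 tiled across columns 1-16: K P P K P K P P K P K P P K P K
RS row: no reversal, no swap; stitch n worked = column n.
Counting 11 along the worked row gives K.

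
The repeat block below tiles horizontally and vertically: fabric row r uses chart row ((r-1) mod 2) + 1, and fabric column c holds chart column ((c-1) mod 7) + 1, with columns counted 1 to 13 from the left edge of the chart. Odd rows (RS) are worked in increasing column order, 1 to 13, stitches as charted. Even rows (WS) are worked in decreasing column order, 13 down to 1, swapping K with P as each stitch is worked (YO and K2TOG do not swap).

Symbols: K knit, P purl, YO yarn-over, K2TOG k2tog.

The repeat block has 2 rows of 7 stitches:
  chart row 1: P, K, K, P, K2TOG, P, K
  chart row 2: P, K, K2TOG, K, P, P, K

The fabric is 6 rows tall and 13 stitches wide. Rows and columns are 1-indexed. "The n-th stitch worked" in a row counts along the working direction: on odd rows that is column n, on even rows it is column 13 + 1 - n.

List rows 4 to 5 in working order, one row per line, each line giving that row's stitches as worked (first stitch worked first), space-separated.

Row 4: chart row 2, WS - tiled (columns 1-13): P K K2TOG K P P K P K K2TOG K P P; work from column 13 back to 1 with K<->P swapped.
Row 5: chart row 1, RS - tile across columns 1-13 and work as-is.

Result:
K K P K2TOG P K P K K P K2TOG P K
P K K P K2TOG P K P K K P K2TOG P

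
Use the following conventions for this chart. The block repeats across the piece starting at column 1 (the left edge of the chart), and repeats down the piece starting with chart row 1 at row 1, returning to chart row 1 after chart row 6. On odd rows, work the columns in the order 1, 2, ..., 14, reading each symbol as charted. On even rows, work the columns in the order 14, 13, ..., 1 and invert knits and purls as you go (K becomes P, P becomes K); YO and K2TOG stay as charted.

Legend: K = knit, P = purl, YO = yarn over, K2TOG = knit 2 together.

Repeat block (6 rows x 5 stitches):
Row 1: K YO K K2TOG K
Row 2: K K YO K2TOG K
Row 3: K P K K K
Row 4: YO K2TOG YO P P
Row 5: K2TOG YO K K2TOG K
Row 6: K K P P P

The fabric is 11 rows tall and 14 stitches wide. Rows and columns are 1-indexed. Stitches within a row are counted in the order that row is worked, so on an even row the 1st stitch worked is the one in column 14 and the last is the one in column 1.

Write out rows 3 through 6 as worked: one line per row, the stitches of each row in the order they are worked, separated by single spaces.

Row 3: chart row 3, RS - tile across columns 1-14 and work as-is.
Row 4: chart row 4, WS - tiled (columns 1-14): YO K2TOG YO P P YO K2TOG YO P P YO K2TOG YO P; work from column 14 back to 1 with K<->P swapped.
Row 5: chart row 5, RS - tile across columns 1-14 and work as-is.
Row 6: chart row 6, WS - tiled (columns 1-14): K K P P P K K P P P K K P P; work from column 14 back to 1 with K<->P swapped.

Rows as worked:
K P K K K K P K K K K P K K
K YO K2TOG YO K K YO K2TOG YO K K YO K2TOG YO
K2TOG YO K K2TOG K K2TOG YO K K2TOG K K2TOG YO K K2TOG
K K P P K K K P P K K K P P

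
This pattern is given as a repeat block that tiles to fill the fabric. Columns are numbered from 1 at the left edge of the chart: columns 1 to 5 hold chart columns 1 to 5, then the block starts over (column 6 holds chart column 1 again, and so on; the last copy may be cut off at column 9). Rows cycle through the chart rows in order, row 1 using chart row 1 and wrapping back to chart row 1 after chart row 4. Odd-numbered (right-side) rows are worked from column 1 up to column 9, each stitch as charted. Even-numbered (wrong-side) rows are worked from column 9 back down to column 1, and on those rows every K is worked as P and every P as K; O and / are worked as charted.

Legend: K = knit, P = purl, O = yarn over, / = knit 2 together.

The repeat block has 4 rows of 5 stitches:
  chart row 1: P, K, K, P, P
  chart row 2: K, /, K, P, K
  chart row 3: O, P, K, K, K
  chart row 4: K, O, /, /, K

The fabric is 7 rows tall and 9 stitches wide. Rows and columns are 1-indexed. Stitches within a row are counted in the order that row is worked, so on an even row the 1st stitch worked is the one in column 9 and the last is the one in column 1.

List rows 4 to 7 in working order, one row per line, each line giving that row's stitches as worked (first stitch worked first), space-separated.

Row 4: chart row 4, WS - tiled (columns 1-9): K O / / K K O / /; work from column 9 back to 1 with K<->P swapped.
Row 5: chart row 1, RS - tile across columns 1-9 and work as-is.
Row 6: chart row 2, WS - tiled (columns 1-9): K / K P K K / K P; work from column 9 back to 1 with K<->P swapped.
Row 7: chart row 3, RS - tile across columns 1-9 and work as-is.

== ROWS AS WORKED ==
/ / O P P / / O P
P K K P P P K K P
K P / P P K P / P
O P K K K O P K K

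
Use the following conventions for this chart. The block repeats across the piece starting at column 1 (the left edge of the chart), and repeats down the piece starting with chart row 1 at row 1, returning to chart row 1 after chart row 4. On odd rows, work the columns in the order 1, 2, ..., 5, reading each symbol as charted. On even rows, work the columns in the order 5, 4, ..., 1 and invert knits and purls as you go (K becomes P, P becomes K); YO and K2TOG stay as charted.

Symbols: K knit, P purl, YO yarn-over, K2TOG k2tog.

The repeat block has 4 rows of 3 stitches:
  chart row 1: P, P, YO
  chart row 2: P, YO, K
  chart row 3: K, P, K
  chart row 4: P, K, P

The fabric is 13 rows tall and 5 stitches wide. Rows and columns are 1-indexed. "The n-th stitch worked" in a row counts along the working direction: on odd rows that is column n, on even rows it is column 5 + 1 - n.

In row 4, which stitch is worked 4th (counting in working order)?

Result:
P

Derivation:
For row 4: chart row = ((4-1) mod 4) + 1 = 4; this is a WS (even) row.
Chart row 4 tiled across columns 1-5: P K P P K
Wrong side: read the tiled row from column 5 down to 1 and exchange K with P (leave YO, K2TOG).
Row 4 as worked: P K K P K
The 4th stitch worked is P.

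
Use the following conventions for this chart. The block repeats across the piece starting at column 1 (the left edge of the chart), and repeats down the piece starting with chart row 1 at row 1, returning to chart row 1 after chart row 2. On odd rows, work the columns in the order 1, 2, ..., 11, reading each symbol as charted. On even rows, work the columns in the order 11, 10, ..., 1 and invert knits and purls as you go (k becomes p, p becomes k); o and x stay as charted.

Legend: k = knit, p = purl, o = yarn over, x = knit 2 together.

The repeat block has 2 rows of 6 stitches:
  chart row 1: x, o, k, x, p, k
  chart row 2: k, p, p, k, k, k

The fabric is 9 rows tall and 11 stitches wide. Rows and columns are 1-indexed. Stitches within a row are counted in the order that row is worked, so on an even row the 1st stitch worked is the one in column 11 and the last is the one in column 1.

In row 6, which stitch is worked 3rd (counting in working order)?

Row 6 uses chart row ((6-1) mod 2)+1 = 2. Row 6 is even, so WS.
Chart row 2 tiled across columns 1-11: k p p k k k k p p k k
WS: work from column 11 back to column 1 (reverse the tiled row), swapping k<->p (o and x unchanged).
Row 6 as worked: p p k k p p p p k k p
Counting 3 along the worked row gives k.

Stitch:
k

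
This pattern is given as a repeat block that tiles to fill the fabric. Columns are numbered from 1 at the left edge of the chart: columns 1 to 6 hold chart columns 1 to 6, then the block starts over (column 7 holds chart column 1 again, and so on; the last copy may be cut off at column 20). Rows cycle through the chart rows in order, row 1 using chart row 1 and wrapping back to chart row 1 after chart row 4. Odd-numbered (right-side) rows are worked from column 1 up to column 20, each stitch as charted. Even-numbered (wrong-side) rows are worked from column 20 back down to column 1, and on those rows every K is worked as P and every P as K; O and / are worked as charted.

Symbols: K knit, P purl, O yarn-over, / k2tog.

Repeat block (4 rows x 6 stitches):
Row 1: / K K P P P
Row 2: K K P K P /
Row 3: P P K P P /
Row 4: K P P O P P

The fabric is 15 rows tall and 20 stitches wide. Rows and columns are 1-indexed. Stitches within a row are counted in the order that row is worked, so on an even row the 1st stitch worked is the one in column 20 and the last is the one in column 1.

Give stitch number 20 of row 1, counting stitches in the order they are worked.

Result:
K

Derivation:
Row 1 uses chart row ((1-1) mod 4)+1 = 1. Row 1 is odd, so RS.
Chart row 1 tiled across columns 1-20: / K K P P P / K K P P P / K K P P P / K
RS: work column 1 to column 20, symbols as charted — the tiled row is the row as worked.
The 20th stitch worked is K.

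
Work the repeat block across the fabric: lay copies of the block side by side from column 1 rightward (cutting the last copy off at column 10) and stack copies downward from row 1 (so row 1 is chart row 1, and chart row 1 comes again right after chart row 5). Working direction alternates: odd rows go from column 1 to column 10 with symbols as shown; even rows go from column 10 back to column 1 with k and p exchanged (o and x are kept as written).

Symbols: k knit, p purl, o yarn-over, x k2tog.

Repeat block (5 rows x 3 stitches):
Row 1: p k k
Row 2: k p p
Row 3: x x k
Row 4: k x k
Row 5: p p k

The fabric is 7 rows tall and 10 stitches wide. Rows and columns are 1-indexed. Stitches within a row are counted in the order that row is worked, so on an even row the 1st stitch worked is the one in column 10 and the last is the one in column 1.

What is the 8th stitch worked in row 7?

== STITCH ==
p

Derivation:
For row 7: chart row = ((7-1) mod 5) + 1 = 2; this is a RS (odd) row.
Chart row 2 tiled across columns 1-10: k p p k p p k p p k
Right side: take the tiled row as-is (worked left to right from column 1).
The 8th stitch worked is p.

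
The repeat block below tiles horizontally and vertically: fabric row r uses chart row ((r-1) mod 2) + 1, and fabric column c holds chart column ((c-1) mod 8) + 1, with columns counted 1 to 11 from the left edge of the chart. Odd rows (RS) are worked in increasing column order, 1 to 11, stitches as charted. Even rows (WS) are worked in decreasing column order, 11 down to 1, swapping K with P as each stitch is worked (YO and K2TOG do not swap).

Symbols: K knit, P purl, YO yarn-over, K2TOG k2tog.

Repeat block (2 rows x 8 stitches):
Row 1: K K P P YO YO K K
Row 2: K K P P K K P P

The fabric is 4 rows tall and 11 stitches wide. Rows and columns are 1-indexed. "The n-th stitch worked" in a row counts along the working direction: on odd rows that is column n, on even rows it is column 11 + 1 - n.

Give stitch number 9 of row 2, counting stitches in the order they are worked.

Stitch:
K

Derivation:
Row 2: (2-1) mod 2 = 1, so use chart row 2. Even row -> WS.
Chart row 2 tiled across columns 1-11: K K P P K K P P K K P
WS: work from column 11 back to column 1 (reverse the tiled row), swapping K<->P (YO and K2TOG unchanged).
Row 2 as worked: K P P K K P P K K P P
Counting 9 along the worked row gives K.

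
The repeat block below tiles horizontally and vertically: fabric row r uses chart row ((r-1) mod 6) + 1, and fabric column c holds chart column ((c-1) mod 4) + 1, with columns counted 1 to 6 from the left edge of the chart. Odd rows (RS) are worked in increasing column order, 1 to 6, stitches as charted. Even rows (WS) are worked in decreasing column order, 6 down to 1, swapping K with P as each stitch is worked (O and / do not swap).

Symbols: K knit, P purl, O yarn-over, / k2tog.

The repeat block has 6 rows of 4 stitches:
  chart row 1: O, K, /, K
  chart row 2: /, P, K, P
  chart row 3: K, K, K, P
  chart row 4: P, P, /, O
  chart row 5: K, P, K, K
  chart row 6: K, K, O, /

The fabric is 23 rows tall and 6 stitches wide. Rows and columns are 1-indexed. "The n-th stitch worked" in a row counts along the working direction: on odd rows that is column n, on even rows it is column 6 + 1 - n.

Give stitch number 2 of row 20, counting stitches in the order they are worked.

Result:
/

Derivation:
Row 20: (20-1) mod 6 = 1, so use chart row 2. Even row -> WS.
Chart row 2 tiled across columns 1-6: / P K P / P
Wrong side: read the tiled row from column 6 down to 1 and exchange K with P (leave O, /).
Row 20 as worked: K / K P K /
Counting 2 along the worked row gives /.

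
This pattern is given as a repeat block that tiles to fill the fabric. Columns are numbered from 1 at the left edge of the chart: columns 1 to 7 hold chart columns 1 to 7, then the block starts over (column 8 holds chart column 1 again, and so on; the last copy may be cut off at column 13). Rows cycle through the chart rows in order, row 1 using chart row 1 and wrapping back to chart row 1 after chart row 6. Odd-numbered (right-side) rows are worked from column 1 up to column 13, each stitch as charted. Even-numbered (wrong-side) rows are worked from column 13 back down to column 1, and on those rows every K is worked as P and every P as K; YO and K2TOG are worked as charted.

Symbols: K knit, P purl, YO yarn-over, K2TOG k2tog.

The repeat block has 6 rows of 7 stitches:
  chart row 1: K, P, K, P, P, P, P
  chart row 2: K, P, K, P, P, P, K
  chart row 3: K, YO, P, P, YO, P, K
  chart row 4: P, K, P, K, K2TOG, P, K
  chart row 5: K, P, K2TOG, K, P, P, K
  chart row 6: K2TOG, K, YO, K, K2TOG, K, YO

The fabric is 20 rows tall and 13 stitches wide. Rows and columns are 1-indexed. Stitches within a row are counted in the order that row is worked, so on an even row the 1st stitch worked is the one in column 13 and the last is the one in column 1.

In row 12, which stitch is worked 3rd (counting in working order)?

For row 12: chart row = ((12-1) mod 6) + 1 = 6; this is a WS (even) row.
Chart row 6 tiled across columns 1-13: K2TOG K YO K K2TOG K YO K2TOG K YO K K2TOG K
Wrong side: read the tiled row from column 13 down to 1 and exchange K with P (leave YO, K2TOG).
Row 12 as worked: P K2TOG P YO P K2TOG YO P K2TOG P YO P K2TOG
Counting 3 along the worked row gives P.

Result:
P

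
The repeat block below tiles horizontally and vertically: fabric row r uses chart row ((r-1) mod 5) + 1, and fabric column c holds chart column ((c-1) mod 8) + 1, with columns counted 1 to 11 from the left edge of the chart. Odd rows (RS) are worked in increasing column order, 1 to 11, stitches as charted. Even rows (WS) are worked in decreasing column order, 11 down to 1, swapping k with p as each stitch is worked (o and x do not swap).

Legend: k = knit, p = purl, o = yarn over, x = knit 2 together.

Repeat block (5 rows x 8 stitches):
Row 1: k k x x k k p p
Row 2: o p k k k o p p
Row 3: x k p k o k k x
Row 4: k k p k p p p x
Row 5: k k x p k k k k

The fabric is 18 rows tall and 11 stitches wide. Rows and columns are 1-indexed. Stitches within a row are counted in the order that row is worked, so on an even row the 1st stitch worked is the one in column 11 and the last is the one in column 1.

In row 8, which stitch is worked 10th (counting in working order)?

Result:
p

Derivation:
Row 8: (8-1) mod 5 = 2, so use chart row 3. Even row -> WS.
Chart row 3 tiled across columns 1-11: x k p k o k k x x k p
Wrong side: read the tiled row from column 11 down to 1 and exchange k with p (leave o, x).
Row 8 as worked: k p x x p p o p k p x
Counting 10 along the worked row gives p.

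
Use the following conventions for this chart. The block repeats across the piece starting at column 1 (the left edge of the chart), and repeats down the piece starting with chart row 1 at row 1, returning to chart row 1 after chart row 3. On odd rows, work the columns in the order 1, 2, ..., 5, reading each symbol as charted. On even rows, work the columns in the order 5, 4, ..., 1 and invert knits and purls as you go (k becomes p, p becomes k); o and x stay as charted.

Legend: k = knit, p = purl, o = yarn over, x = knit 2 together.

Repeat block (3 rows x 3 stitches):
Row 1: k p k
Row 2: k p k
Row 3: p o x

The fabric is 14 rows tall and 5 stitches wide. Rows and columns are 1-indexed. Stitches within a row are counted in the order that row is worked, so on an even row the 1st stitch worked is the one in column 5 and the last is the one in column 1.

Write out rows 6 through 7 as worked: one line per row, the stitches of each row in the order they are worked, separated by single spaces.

Row 6: chart row 3, WS - tiled (columns 1-5): p o x p o; work from column 5 back to 1 with k<->p swapped.
Row 7: chart row 1, RS - tile across columns 1-5 and work as-is.

Result:
o k x o k
k p k k p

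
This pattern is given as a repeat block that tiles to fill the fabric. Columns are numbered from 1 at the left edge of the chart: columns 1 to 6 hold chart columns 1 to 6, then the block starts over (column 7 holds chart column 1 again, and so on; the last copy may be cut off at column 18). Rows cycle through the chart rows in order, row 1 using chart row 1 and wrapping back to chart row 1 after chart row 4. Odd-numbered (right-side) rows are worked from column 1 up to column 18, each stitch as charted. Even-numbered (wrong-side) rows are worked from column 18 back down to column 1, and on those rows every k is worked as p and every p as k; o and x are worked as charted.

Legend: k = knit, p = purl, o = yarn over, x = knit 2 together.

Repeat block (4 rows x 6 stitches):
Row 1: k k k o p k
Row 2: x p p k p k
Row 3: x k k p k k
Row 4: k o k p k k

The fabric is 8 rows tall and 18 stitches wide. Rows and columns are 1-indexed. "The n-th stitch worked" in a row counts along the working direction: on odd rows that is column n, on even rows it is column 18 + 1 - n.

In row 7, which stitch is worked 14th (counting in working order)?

Row 7 uses chart row ((7-1) mod 4)+1 = 3. Row 7 is odd, so RS.
Chart row 3 tiled across columns 1-18: x k k p k k x k k p k k x k k p k k
RS row: no reversal, no swap; stitch n worked = column n.
Counting 14 along the worked row gives k.

== STITCH ==
k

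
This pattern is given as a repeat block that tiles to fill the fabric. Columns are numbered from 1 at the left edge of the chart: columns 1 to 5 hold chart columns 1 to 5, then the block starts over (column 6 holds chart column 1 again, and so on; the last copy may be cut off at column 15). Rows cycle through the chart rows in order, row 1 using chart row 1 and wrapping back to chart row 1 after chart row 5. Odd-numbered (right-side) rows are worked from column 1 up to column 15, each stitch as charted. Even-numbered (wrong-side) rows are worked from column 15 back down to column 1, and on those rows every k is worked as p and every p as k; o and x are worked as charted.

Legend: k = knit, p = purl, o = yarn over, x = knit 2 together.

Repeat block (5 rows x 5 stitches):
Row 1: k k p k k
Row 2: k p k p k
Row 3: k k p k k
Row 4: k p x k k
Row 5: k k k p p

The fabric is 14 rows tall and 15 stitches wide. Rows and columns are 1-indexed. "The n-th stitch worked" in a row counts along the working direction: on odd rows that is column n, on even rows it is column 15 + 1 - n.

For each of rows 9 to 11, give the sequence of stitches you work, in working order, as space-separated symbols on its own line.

Rows as worked:
k p x k k k p x k k k p x k k
k k p p p k k p p p k k p p p
k k p k k k k p k k k k p k k

Derivation:
Row 9: chart row 4, RS - tile across columns 1-15 and work as-is.
Row 10: chart row 5, WS - tiled (columns 1-15): k k k p p k k k p p k k k p p; work from column 15 back to 1 with k<->p swapped.
Row 11: chart row 1, RS - tile across columns 1-15 and work as-is.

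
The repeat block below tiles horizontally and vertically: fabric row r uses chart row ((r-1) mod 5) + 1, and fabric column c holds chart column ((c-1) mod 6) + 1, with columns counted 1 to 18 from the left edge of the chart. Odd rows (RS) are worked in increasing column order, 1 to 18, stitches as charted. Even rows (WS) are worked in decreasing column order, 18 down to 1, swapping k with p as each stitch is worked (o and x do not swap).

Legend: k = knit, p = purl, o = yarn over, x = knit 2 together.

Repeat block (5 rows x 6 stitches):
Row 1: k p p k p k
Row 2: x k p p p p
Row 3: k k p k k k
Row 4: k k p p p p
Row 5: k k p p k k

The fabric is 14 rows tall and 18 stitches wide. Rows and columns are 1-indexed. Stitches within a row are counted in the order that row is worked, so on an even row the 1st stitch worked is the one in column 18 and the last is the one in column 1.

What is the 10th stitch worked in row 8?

Row 8: (8-1) mod 5 = 2, so use chart row 3. Even row -> WS.
Chart row 3 tiled across columns 1-18: k k p k k k k k p k k k k k p k k k
WS row: flip the tiled sequence (start at column 18) and apply k<->p; o and x stay.
Row 8 as worked: p p p k p p p p p k p p p p p k p p
Stitch 10 in working order -> k

Stitch:
k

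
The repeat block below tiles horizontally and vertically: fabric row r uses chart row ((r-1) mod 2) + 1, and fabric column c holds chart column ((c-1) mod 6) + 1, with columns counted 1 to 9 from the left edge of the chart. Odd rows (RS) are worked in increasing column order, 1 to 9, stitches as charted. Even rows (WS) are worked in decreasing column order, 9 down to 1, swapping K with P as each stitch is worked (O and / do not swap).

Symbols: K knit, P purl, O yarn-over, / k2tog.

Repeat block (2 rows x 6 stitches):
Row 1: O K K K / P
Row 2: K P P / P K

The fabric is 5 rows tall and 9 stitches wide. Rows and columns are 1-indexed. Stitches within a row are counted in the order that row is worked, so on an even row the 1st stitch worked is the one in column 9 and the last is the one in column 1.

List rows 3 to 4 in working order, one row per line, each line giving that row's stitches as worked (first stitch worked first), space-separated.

== ROWS AS WORKED ==
O K K K / P O K K
K K P P K / K K P

Derivation:
Row 3: chart row 1, RS - tile across columns 1-9 and work as-is.
Row 4: chart row 2, WS - tiled (columns 1-9): K P P / P K K P P; work from column 9 back to 1 with K<->P swapped.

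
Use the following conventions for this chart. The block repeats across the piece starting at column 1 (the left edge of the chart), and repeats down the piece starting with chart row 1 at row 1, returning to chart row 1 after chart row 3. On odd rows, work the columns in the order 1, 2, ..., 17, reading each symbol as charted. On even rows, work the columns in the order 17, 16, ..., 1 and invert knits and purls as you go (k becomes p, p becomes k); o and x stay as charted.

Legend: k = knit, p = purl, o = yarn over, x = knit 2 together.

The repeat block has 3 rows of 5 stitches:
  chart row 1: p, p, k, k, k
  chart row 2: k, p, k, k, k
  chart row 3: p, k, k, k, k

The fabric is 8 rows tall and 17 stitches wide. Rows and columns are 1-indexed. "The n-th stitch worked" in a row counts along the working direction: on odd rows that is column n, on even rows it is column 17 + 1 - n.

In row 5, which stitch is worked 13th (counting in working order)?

For row 5: chart row = ((5-1) mod 3) + 1 = 2; this is a RS (odd) row.
Chart row 2 tiled across columns 1-17: k p k k k k p k k k k p k k k k p
RS: work column 1 to column 17, symbols as charted — the tiled row is the row as worked.
Counting 13 along the worked row gives k.

Result:
k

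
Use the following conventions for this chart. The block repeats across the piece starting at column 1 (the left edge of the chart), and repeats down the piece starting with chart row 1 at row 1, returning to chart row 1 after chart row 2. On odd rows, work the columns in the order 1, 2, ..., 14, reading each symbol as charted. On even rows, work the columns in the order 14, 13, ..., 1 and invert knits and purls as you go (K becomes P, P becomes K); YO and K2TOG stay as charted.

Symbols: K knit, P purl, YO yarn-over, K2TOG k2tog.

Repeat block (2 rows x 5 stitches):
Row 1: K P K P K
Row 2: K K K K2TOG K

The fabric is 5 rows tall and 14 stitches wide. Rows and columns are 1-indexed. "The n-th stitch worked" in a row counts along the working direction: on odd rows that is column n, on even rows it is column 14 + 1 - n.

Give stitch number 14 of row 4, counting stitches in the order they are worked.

For row 4: chart row = ((4-1) mod 2) + 1 = 2; this is a WS (even) row.
Chart row 2 tiled across columns 1-14: K K K K2TOG K K K K K2TOG K K K K K2TOG
WS row: flip the tiled sequence (start at column 14) and apply K<->P; YO and K2TOG stay.
Row 4 as worked: K2TOG P P P P K2TOG P P P P K2TOG P P P
Stitch 14 in working order -> P

Result:
P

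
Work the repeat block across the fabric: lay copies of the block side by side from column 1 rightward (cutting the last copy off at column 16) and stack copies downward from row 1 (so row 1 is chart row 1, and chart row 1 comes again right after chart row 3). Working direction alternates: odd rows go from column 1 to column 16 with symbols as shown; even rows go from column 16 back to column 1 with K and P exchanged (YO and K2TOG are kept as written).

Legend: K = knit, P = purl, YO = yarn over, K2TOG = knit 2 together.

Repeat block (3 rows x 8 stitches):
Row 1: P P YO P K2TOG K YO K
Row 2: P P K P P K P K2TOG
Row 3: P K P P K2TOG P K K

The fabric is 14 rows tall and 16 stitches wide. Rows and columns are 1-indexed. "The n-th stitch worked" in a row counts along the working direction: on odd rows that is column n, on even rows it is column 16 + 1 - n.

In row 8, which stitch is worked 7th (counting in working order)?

== STITCH ==
K

Derivation:
Row 8: (8-1) mod 3 = 1, so use chart row 2. Even row -> WS.
Chart row 2 tiled across columns 1-16: P P K P P K P K2TOG P P K P P K P K2TOG
WS row: flip the tiled sequence (start at column 16) and apply K<->P; YO and K2TOG stay.
Row 8 as worked: K2TOG K P K K P K K K2TOG K P K K P K K
The 7th stitch worked is K.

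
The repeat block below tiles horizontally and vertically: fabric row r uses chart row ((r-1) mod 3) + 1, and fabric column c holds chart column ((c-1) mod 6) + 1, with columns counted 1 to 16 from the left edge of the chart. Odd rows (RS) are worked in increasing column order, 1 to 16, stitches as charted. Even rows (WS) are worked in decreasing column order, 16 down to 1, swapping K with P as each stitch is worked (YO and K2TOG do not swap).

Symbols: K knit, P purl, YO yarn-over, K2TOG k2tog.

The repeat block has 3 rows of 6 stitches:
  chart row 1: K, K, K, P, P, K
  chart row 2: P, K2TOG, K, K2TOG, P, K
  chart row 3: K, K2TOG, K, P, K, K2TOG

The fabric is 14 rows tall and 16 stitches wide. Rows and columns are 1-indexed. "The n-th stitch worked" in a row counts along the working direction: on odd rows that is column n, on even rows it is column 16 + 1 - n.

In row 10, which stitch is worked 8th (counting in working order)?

Row 10 uses chart row ((10-1) mod 3)+1 = 1. Row 10 is even, so WS.
Chart row 1 tiled across columns 1-16: K K K P P K K K K P P K K K K P
WS: work from column 16 back to column 1 (reverse the tiled row), swapping K<->P (YO and K2TOG unchanged).
Row 10 as worked: K P P P P K K P P P P K K P P P
Stitch 8 in working order -> P

Stitch:
P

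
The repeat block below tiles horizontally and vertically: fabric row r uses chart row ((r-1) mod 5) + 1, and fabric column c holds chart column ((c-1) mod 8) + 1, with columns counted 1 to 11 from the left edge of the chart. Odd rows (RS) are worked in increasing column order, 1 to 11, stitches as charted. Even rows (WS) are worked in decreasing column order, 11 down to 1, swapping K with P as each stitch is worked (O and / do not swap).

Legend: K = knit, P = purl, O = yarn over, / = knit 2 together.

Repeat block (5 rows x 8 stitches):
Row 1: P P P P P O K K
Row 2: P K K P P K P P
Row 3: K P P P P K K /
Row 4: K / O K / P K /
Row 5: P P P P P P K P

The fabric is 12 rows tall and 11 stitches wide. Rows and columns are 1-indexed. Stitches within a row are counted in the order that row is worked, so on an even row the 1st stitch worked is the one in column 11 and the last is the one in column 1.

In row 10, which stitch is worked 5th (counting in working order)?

Row 10 uses chart row ((10-1) mod 5)+1 = 5. Row 10 is even, so WS.
Chart row 5 tiled across columns 1-11: P P P P P P K P P P P
WS: work from column 11 back to column 1 (reverse the tiled row), swapping K<->P (O and / unchanged).
Row 10 as worked: K K K K P K K K K K K
Counting 5 along the worked row gives P.

Result:
P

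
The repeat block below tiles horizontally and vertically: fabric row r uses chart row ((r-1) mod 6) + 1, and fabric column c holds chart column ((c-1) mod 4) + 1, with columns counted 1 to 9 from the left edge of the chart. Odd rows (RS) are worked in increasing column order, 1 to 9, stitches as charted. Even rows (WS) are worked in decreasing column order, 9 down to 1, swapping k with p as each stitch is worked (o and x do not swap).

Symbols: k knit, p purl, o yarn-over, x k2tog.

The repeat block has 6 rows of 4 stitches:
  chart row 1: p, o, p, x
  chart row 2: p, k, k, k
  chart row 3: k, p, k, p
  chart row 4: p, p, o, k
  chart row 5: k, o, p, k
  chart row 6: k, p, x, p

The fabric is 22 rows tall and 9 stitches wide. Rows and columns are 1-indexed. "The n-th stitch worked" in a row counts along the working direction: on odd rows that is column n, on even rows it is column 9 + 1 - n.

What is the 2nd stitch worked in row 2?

== STITCH ==
p

Derivation:
Row 2 uses chart row ((2-1) mod 6)+1 = 2. Row 2 is even, so WS.
Chart row 2 tiled across columns 1-9: p k k k p k k k p
Wrong side: read the tiled row from column 9 down to 1 and exchange k with p (leave o, x).
Row 2 as worked: k p p p k p p p k
The 2nd stitch worked is p.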